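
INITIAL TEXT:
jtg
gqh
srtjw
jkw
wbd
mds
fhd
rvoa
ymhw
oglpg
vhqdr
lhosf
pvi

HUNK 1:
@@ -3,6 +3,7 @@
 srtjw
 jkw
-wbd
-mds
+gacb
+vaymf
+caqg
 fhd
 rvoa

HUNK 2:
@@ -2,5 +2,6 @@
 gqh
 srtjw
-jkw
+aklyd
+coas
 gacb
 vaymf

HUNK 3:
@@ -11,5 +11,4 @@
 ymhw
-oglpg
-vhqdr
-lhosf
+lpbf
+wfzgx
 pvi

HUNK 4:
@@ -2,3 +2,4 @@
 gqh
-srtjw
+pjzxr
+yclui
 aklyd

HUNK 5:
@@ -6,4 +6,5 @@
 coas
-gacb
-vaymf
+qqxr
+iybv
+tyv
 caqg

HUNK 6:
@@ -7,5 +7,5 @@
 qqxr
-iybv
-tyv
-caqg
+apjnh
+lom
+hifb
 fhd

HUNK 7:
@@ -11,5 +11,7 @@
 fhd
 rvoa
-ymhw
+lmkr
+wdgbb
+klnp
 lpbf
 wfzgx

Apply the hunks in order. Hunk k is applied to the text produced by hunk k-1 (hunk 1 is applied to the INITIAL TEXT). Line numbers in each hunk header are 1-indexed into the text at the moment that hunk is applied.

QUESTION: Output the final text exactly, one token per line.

Hunk 1: at line 3 remove [wbd,mds] add [gacb,vaymf,caqg] -> 14 lines: jtg gqh srtjw jkw gacb vaymf caqg fhd rvoa ymhw oglpg vhqdr lhosf pvi
Hunk 2: at line 2 remove [jkw] add [aklyd,coas] -> 15 lines: jtg gqh srtjw aklyd coas gacb vaymf caqg fhd rvoa ymhw oglpg vhqdr lhosf pvi
Hunk 3: at line 11 remove [oglpg,vhqdr,lhosf] add [lpbf,wfzgx] -> 14 lines: jtg gqh srtjw aklyd coas gacb vaymf caqg fhd rvoa ymhw lpbf wfzgx pvi
Hunk 4: at line 2 remove [srtjw] add [pjzxr,yclui] -> 15 lines: jtg gqh pjzxr yclui aklyd coas gacb vaymf caqg fhd rvoa ymhw lpbf wfzgx pvi
Hunk 5: at line 6 remove [gacb,vaymf] add [qqxr,iybv,tyv] -> 16 lines: jtg gqh pjzxr yclui aklyd coas qqxr iybv tyv caqg fhd rvoa ymhw lpbf wfzgx pvi
Hunk 6: at line 7 remove [iybv,tyv,caqg] add [apjnh,lom,hifb] -> 16 lines: jtg gqh pjzxr yclui aklyd coas qqxr apjnh lom hifb fhd rvoa ymhw lpbf wfzgx pvi
Hunk 7: at line 11 remove [ymhw] add [lmkr,wdgbb,klnp] -> 18 lines: jtg gqh pjzxr yclui aklyd coas qqxr apjnh lom hifb fhd rvoa lmkr wdgbb klnp lpbf wfzgx pvi

Answer: jtg
gqh
pjzxr
yclui
aklyd
coas
qqxr
apjnh
lom
hifb
fhd
rvoa
lmkr
wdgbb
klnp
lpbf
wfzgx
pvi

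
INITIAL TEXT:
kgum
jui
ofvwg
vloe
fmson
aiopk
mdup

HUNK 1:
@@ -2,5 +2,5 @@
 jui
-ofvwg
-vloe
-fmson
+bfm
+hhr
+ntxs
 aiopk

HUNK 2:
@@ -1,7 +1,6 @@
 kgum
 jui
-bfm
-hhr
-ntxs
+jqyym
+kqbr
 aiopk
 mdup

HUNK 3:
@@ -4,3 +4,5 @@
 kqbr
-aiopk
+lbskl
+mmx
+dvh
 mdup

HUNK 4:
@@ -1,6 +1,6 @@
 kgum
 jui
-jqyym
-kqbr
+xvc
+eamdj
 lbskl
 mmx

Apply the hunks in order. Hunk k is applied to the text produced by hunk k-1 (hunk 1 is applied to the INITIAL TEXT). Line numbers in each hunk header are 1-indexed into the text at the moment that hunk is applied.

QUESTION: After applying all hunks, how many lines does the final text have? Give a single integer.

Hunk 1: at line 2 remove [ofvwg,vloe,fmson] add [bfm,hhr,ntxs] -> 7 lines: kgum jui bfm hhr ntxs aiopk mdup
Hunk 2: at line 1 remove [bfm,hhr,ntxs] add [jqyym,kqbr] -> 6 lines: kgum jui jqyym kqbr aiopk mdup
Hunk 3: at line 4 remove [aiopk] add [lbskl,mmx,dvh] -> 8 lines: kgum jui jqyym kqbr lbskl mmx dvh mdup
Hunk 4: at line 1 remove [jqyym,kqbr] add [xvc,eamdj] -> 8 lines: kgum jui xvc eamdj lbskl mmx dvh mdup
Final line count: 8

Answer: 8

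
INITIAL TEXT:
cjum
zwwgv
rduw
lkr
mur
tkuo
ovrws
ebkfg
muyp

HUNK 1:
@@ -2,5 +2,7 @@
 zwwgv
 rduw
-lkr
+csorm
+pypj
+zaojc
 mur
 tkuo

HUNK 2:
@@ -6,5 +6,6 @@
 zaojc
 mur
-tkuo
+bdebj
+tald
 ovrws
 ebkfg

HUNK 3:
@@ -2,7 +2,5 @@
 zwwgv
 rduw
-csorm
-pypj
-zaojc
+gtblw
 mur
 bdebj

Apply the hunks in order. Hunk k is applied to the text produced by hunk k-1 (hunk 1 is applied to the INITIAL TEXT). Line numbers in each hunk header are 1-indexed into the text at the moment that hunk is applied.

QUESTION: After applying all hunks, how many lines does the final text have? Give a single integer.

Answer: 10

Derivation:
Hunk 1: at line 2 remove [lkr] add [csorm,pypj,zaojc] -> 11 lines: cjum zwwgv rduw csorm pypj zaojc mur tkuo ovrws ebkfg muyp
Hunk 2: at line 6 remove [tkuo] add [bdebj,tald] -> 12 lines: cjum zwwgv rduw csorm pypj zaojc mur bdebj tald ovrws ebkfg muyp
Hunk 3: at line 2 remove [csorm,pypj,zaojc] add [gtblw] -> 10 lines: cjum zwwgv rduw gtblw mur bdebj tald ovrws ebkfg muyp
Final line count: 10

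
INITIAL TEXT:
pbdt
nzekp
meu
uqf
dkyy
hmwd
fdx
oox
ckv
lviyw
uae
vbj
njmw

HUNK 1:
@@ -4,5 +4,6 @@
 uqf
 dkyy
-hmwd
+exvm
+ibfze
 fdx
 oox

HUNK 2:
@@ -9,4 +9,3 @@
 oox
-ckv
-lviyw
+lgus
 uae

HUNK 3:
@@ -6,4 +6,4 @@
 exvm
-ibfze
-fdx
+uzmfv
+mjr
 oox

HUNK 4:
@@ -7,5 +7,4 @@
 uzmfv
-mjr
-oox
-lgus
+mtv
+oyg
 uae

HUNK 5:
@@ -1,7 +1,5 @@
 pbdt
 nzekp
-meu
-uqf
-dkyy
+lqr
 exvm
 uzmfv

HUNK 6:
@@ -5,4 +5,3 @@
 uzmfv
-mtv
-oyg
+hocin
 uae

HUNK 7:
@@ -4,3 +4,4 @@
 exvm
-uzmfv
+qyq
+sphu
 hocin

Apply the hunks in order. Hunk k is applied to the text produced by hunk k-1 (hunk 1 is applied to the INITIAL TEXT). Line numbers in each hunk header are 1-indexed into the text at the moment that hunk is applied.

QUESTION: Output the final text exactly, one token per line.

Hunk 1: at line 4 remove [hmwd] add [exvm,ibfze] -> 14 lines: pbdt nzekp meu uqf dkyy exvm ibfze fdx oox ckv lviyw uae vbj njmw
Hunk 2: at line 9 remove [ckv,lviyw] add [lgus] -> 13 lines: pbdt nzekp meu uqf dkyy exvm ibfze fdx oox lgus uae vbj njmw
Hunk 3: at line 6 remove [ibfze,fdx] add [uzmfv,mjr] -> 13 lines: pbdt nzekp meu uqf dkyy exvm uzmfv mjr oox lgus uae vbj njmw
Hunk 4: at line 7 remove [mjr,oox,lgus] add [mtv,oyg] -> 12 lines: pbdt nzekp meu uqf dkyy exvm uzmfv mtv oyg uae vbj njmw
Hunk 5: at line 1 remove [meu,uqf,dkyy] add [lqr] -> 10 lines: pbdt nzekp lqr exvm uzmfv mtv oyg uae vbj njmw
Hunk 6: at line 5 remove [mtv,oyg] add [hocin] -> 9 lines: pbdt nzekp lqr exvm uzmfv hocin uae vbj njmw
Hunk 7: at line 4 remove [uzmfv] add [qyq,sphu] -> 10 lines: pbdt nzekp lqr exvm qyq sphu hocin uae vbj njmw

Answer: pbdt
nzekp
lqr
exvm
qyq
sphu
hocin
uae
vbj
njmw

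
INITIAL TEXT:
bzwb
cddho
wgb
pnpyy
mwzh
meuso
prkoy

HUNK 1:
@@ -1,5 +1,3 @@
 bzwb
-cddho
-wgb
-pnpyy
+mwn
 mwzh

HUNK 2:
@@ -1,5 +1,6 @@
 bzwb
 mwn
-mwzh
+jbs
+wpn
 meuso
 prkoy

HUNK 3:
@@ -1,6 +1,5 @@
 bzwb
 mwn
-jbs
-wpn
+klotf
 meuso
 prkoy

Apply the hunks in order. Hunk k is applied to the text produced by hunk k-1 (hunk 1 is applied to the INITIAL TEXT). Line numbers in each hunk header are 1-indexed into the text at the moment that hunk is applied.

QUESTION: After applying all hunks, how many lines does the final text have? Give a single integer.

Hunk 1: at line 1 remove [cddho,wgb,pnpyy] add [mwn] -> 5 lines: bzwb mwn mwzh meuso prkoy
Hunk 2: at line 1 remove [mwzh] add [jbs,wpn] -> 6 lines: bzwb mwn jbs wpn meuso prkoy
Hunk 3: at line 1 remove [jbs,wpn] add [klotf] -> 5 lines: bzwb mwn klotf meuso prkoy
Final line count: 5

Answer: 5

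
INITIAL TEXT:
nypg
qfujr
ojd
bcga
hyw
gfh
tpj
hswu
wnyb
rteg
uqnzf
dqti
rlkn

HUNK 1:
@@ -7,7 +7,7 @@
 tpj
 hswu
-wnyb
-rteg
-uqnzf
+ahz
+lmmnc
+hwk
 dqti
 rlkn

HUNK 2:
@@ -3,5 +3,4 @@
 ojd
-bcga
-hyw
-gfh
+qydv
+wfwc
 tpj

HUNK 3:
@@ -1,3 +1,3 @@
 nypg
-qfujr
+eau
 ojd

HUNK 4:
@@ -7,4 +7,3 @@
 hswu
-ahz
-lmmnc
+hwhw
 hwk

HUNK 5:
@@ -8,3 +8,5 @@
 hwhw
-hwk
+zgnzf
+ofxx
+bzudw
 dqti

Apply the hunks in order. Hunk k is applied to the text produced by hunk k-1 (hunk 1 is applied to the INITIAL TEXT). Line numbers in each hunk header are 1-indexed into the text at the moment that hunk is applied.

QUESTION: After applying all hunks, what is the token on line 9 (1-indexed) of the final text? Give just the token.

Hunk 1: at line 7 remove [wnyb,rteg,uqnzf] add [ahz,lmmnc,hwk] -> 13 lines: nypg qfujr ojd bcga hyw gfh tpj hswu ahz lmmnc hwk dqti rlkn
Hunk 2: at line 3 remove [bcga,hyw,gfh] add [qydv,wfwc] -> 12 lines: nypg qfujr ojd qydv wfwc tpj hswu ahz lmmnc hwk dqti rlkn
Hunk 3: at line 1 remove [qfujr] add [eau] -> 12 lines: nypg eau ojd qydv wfwc tpj hswu ahz lmmnc hwk dqti rlkn
Hunk 4: at line 7 remove [ahz,lmmnc] add [hwhw] -> 11 lines: nypg eau ojd qydv wfwc tpj hswu hwhw hwk dqti rlkn
Hunk 5: at line 8 remove [hwk] add [zgnzf,ofxx,bzudw] -> 13 lines: nypg eau ojd qydv wfwc tpj hswu hwhw zgnzf ofxx bzudw dqti rlkn
Final line 9: zgnzf

Answer: zgnzf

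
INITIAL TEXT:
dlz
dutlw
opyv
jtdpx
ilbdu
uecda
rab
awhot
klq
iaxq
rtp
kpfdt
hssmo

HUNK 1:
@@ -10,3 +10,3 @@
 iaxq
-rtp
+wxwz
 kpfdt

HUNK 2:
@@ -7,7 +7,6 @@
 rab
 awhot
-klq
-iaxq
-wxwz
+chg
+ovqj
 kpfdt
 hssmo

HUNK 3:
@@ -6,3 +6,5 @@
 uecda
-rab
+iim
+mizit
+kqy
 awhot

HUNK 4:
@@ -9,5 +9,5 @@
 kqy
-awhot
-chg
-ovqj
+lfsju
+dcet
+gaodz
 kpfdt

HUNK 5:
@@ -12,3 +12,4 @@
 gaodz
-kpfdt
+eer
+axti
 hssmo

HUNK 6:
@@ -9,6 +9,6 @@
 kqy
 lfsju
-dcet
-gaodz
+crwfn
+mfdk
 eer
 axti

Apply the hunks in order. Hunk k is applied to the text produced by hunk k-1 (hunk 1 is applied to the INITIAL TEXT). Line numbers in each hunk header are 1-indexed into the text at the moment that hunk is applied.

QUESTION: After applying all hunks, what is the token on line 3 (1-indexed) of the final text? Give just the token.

Answer: opyv

Derivation:
Hunk 1: at line 10 remove [rtp] add [wxwz] -> 13 lines: dlz dutlw opyv jtdpx ilbdu uecda rab awhot klq iaxq wxwz kpfdt hssmo
Hunk 2: at line 7 remove [klq,iaxq,wxwz] add [chg,ovqj] -> 12 lines: dlz dutlw opyv jtdpx ilbdu uecda rab awhot chg ovqj kpfdt hssmo
Hunk 3: at line 6 remove [rab] add [iim,mizit,kqy] -> 14 lines: dlz dutlw opyv jtdpx ilbdu uecda iim mizit kqy awhot chg ovqj kpfdt hssmo
Hunk 4: at line 9 remove [awhot,chg,ovqj] add [lfsju,dcet,gaodz] -> 14 lines: dlz dutlw opyv jtdpx ilbdu uecda iim mizit kqy lfsju dcet gaodz kpfdt hssmo
Hunk 5: at line 12 remove [kpfdt] add [eer,axti] -> 15 lines: dlz dutlw opyv jtdpx ilbdu uecda iim mizit kqy lfsju dcet gaodz eer axti hssmo
Hunk 6: at line 9 remove [dcet,gaodz] add [crwfn,mfdk] -> 15 lines: dlz dutlw opyv jtdpx ilbdu uecda iim mizit kqy lfsju crwfn mfdk eer axti hssmo
Final line 3: opyv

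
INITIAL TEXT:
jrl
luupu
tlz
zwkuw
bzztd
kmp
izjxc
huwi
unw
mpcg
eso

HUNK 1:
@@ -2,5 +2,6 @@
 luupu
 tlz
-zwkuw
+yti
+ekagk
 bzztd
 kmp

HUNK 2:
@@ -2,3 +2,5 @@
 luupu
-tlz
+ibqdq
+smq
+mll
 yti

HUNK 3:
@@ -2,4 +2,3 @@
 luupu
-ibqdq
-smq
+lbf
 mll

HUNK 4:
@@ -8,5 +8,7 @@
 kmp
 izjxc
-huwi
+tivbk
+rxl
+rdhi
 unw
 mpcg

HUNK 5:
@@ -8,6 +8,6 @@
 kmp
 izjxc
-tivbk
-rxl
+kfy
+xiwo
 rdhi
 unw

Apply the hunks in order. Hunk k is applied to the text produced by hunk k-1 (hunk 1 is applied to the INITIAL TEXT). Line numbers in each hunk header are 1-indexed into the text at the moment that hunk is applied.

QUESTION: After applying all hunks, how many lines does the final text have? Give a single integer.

Answer: 15

Derivation:
Hunk 1: at line 2 remove [zwkuw] add [yti,ekagk] -> 12 lines: jrl luupu tlz yti ekagk bzztd kmp izjxc huwi unw mpcg eso
Hunk 2: at line 2 remove [tlz] add [ibqdq,smq,mll] -> 14 lines: jrl luupu ibqdq smq mll yti ekagk bzztd kmp izjxc huwi unw mpcg eso
Hunk 3: at line 2 remove [ibqdq,smq] add [lbf] -> 13 lines: jrl luupu lbf mll yti ekagk bzztd kmp izjxc huwi unw mpcg eso
Hunk 4: at line 8 remove [huwi] add [tivbk,rxl,rdhi] -> 15 lines: jrl luupu lbf mll yti ekagk bzztd kmp izjxc tivbk rxl rdhi unw mpcg eso
Hunk 5: at line 8 remove [tivbk,rxl] add [kfy,xiwo] -> 15 lines: jrl luupu lbf mll yti ekagk bzztd kmp izjxc kfy xiwo rdhi unw mpcg eso
Final line count: 15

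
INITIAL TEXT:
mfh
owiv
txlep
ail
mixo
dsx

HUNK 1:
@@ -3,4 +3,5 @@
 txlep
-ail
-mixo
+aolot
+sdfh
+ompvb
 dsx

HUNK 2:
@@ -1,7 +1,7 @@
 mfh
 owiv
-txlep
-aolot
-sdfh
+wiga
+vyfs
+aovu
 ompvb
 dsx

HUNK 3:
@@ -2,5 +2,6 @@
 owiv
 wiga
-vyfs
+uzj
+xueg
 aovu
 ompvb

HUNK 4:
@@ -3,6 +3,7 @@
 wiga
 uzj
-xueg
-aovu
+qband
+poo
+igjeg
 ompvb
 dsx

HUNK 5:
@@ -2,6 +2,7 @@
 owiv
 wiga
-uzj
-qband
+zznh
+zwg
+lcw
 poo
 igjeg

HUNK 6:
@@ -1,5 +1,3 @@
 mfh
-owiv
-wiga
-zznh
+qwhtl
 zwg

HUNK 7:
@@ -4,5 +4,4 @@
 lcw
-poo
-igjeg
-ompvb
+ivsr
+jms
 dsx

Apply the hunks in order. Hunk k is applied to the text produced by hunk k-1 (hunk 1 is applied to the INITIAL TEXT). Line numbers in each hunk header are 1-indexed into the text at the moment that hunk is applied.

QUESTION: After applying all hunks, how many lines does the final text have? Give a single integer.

Hunk 1: at line 3 remove [ail,mixo] add [aolot,sdfh,ompvb] -> 7 lines: mfh owiv txlep aolot sdfh ompvb dsx
Hunk 2: at line 1 remove [txlep,aolot,sdfh] add [wiga,vyfs,aovu] -> 7 lines: mfh owiv wiga vyfs aovu ompvb dsx
Hunk 3: at line 2 remove [vyfs] add [uzj,xueg] -> 8 lines: mfh owiv wiga uzj xueg aovu ompvb dsx
Hunk 4: at line 3 remove [xueg,aovu] add [qband,poo,igjeg] -> 9 lines: mfh owiv wiga uzj qband poo igjeg ompvb dsx
Hunk 5: at line 2 remove [uzj,qband] add [zznh,zwg,lcw] -> 10 lines: mfh owiv wiga zznh zwg lcw poo igjeg ompvb dsx
Hunk 6: at line 1 remove [owiv,wiga,zznh] add [qwhtl] -> 8 lines: mfh qwhtl zwg lcw poo igjeg ompvb dsx
Hunk 7: at line 4 remove [poo,igjeg,ompvb] add [ivsr,jms] -> 7 lines: mfh qwhtl zwg lcw ivsr jms dsx
Final line count: 7

Answer: 7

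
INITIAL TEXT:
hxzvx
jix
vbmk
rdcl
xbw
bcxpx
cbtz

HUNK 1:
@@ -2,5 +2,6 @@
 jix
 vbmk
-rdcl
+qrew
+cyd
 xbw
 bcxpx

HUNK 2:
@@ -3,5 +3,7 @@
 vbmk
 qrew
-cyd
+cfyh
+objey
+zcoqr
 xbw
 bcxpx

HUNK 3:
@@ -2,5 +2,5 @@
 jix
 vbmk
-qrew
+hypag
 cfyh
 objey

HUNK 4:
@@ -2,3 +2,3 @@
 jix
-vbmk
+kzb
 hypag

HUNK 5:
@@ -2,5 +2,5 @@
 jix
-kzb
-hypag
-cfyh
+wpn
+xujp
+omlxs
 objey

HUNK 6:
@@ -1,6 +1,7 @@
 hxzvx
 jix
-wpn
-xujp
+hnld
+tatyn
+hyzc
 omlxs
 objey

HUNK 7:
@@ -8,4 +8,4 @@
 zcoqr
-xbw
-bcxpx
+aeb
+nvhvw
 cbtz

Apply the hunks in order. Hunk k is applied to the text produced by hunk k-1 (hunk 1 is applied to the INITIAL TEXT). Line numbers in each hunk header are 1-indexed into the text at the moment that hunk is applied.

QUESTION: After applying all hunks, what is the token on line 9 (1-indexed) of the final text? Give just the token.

Answer: aeb

Derivation:
Hunk 1: at line 2 remove [rdcl] add [qrew,cyd] -> 8 lines: hxzvx jix vbmk qrew cyd xbw bcxpx cbtz
Hunk 2: at line 3 remove [cyd] add [cfyh,objey,zcoqr] -> 10 lines: hxzvx jix vbmk qrew cfyh objey zcoqr xbw bcxpx cbtz
Hunk 3: at line 2 remove [qrew] add [hypag] -> 10 lines: hxzvx jix vbmk hypag cfyh objey zcoqr xbw bcxpx cbtz
Hunk 4: at line 2 remove [vbmk] add [kzb] -> 10 lines: hxzvx jix kzb hypag cfyh objey zcoqr xbw bcxpx cbtz
Hunk 5: at line 2 remove [kzb,hypag,cfyh] add [wpn,xujp,omlxs] -> 10 lines: hxzvx jix wpn xujp omlxs objey zcoqr xbw bcxpx cbtz
Hunk 6: at line 1 remove [wpn,xujp] add [hnld,tatyn,hyzc] -> 11 lines: hxzvx jix hnld tatyn hyzc omlxs objey zcoqr xbw bcxpx cbtz
Hunk 7: at line 8 remove [xbw,bcxpx] add [aeb,nvhvw] -> 11 lines: hxzvx jix hnld tatyn hyzc omlxs objey zcoqr aeb nvhvw cbtz
Final line 9: aeb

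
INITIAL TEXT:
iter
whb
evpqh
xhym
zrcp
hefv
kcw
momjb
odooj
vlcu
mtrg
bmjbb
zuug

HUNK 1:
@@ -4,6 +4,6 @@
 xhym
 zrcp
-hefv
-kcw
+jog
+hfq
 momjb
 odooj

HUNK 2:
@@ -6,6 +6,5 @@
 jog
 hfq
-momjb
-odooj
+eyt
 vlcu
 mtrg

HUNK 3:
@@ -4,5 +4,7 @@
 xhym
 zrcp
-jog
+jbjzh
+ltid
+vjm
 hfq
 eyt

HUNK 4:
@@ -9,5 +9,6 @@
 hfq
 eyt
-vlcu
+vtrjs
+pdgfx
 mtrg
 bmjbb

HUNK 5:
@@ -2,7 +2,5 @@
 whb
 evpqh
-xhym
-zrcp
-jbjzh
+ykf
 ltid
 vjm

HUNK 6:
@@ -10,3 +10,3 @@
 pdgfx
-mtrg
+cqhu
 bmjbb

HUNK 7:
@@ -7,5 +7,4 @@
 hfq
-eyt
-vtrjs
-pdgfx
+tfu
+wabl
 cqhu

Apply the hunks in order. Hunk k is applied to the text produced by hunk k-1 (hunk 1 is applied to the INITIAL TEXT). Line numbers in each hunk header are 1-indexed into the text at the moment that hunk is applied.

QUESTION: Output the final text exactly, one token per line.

Answer: iter
whb
evpqh
ykf
ltid
vjm
hfq
tfu
wabl
cqhu
bmjbb
zuug

Derivation:
Hunk 1: at line 4 remove [hefv,kcw] add [jog,hfq] -> 13 lines: iter whb evpqh xhym zrcp jog hfq momjb odooj vlcu mtrg bmjbb zuug
Hunk 2: at line 6 remove [momjb,odooj] add [eyt] -> 12 lines: iter whb evpqh xhym zrcp jog hfq eyt vlcu mtrg bmjbb zuug
Hunk 3: at line 4 remove [jog] add [jbjzh,ltid,vjm] -> 14 lines: iter whb evpqh xhym zrcp jbjzh ltid vjm hfq eyt vlcu mtrg bmjbb zuug
Hunk 4: at line 9 remove [vlcu] add [vtrjs,pdgfx] -> 15 lines: iter whb evpqh xhym zrcp jbjzh ltid vjm hfq eyt vtrjs pdgfx mtrg bmjbb zuug
Hunk 5: at line 2 remove [xhym,zrcp,jbjzh] add [ykf] -> 13 lines: iter whb evpqh ykf ltid vjm hfq eyt vtrjs pdgfx mtrg bmjbb zuug
Hunk 6: at line 10 remove [mtrg] add [cqhu] -> 13 lines: iter whb evpqh ykf ltid vjm hfq eyt vtrjs pdgfx cqhu bmjbb zuug
Hunk 7: at line 7 remove [eyt,vtrjs,pdgfx] add [tfu,wabl] -> 12 lines: iter whb evpqh ykf ltid vjm hfq tfu wabl cqhu bmjbb zuug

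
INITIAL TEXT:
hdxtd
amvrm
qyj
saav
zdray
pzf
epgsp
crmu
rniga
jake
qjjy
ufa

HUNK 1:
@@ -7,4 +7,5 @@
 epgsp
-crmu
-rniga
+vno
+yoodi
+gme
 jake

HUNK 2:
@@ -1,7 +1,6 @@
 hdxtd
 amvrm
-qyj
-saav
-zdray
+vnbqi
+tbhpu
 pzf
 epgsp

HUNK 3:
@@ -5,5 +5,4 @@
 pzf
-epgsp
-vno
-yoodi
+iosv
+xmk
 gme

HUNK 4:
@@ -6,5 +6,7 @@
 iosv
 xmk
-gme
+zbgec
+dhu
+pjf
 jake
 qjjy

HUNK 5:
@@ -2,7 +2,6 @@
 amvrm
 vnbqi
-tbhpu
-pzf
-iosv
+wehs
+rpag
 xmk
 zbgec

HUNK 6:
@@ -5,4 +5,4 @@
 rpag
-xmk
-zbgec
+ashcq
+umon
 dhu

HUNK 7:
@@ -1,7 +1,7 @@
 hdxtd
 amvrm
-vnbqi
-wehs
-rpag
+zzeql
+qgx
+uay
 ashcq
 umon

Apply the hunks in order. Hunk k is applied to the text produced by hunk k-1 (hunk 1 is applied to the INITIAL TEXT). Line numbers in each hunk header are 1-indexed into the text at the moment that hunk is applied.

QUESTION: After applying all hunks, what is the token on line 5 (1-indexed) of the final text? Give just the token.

Answer: uay

Derivation:
Hunk 1: at line 7 remove [crmu,rniga] add [vno,yoodi,gme] -> 13 lines: hdxtd amvrm qyj saav zdray pzf epgsp vno yoodi gme jake qjjy ufa
Hunk 2: at line 1 remove [qyj,saav,zdray] add [vnbqi,tbhpu] -> 12 lines: hdxtd amvrm vnbqi tbhpu pzf epgsp vno yoodi gme jake qjjy ufa
Hunk 3: at line 5 remove [epgsp,vno,yoodi] add [iosv,xmk] -> 11 lines: hdxtd amvrm vnbqi tbhpu pzf iosv xmk gme jake qjjy ufa
Hunk 4: at line 6 remove [gme] add [zbgec,dhu,pjf] -> 13 lines: hdxtd amvrm vnbqi tbhpu pzf iosv xmk zbgec dhu pjf jake qjjy ufa
Hunk 5: at line 2 remove [tbhpu,pzf,iosv] add [wehs,rpag] -> 12 lines: hdxtd amvrm vnbqi wehs rpag xmk zbgec dhu pjf jake qjjy ufa
Hunk 6: at line 5 remove [xmk,zbgec] add [ashcq,umon] -> 12 lines: hdxtd amvrm vnbqi wehs rpag ashcq umon dhu pjf jake qjjy ufa
Hunk 7: at line 1 remove [vnbqi,wehs,rpag] add [zzeql,qgx,uay] -> 12 lines: hdxtd amvrm zzeql qgx uay ashcq umon dhu pjf jake qjjy ufa
Final line 5: uay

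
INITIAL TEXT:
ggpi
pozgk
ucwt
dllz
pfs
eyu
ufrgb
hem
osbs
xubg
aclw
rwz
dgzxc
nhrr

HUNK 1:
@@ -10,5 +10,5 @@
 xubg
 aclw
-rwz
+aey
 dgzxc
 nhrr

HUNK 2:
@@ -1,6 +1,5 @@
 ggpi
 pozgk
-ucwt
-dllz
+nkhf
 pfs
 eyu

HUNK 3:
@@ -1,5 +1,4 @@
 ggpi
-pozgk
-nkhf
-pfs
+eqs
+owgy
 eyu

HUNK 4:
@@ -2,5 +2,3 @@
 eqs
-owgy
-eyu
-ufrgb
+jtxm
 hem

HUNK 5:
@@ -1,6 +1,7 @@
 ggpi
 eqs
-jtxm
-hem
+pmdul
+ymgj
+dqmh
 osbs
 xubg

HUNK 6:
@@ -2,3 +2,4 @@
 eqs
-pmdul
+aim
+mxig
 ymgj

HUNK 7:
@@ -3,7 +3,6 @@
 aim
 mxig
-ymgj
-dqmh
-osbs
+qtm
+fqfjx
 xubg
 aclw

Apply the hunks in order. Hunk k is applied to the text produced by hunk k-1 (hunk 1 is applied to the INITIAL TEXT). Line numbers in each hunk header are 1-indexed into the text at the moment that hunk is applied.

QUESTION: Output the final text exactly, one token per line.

Answer: ggpi
eqs
aim
mxig
qtm
fqfjx
xubg
aclw
aey
dgzxc
nhrr

Derivation:
Hunk 1: at line 10 remove [rwz] add [aey] -> 14 lines: ggpi pozgk ucwt dllz pfs eyu ufrgb hem osbs xubg aclw aey dgzxc nhrr
Hunk 2: at line 1 remove [ucwt,dllz] add [nkhf] -> 13 lines: ggpi pozgk nkhf pfs eyu ufrgb hem osbs xubg aclw aey dgzxc nhrr
Hunk 3: at line 1 remove [pozgk,nkhf,pfs] add [eqs,owgy] -> 12 lines: ggpi eqs owgy eyu ufrgb hem osbs xubg aclw aey dgzxc nhrr
Hunk 4: at line 2 remove [owgy,eyu,ufrgb] add [jtxm] -> 10 lines: ggpi eqs jtxm hem osbs xubg aclw aey dgzxc nhrr
Hunk 5: at line 1 remove [jtxm,hem] add [pmdul,ymgj,dqmh] -> 11 lines: ggpi eqs pmdul ymgj dqmh osbs xubg aclw aey dgzxc nhrr
Hunk 6: at line 2 remove [pmdul] add [aim,mxig] -> 12 lines: ggpi eqs aim mxig ymgj dqmh osbs xubg aclw aey dgzxc nhrr
Hunk 7: at line 3 remove [ymgj,dqmh,osbs] add [qtm,fqfjx] -> 11 lines: ggpi eqs aim mxig qtm fqfjx xubg aclw aey dgzxc nhrr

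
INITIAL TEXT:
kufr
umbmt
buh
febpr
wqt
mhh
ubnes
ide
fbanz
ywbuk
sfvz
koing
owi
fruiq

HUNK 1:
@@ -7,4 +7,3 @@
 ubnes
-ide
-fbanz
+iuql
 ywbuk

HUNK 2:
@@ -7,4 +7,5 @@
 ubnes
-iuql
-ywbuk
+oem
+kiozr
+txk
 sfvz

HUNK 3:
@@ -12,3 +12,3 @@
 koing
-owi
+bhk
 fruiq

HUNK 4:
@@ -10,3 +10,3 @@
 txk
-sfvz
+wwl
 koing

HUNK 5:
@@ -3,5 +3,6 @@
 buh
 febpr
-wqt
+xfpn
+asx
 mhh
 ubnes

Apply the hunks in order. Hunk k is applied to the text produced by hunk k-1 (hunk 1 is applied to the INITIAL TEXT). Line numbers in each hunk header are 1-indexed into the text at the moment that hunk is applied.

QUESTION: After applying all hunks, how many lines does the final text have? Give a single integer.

Answer: 15

Derivation:
Hunk 1: at line 7 remove [ide,fbanz] add [iuql] -> 13 lines: kufr umbmt buh febpr wqt mhh ubnes iuql ywbuk sfvz koing owi fruiq
Hunk 2: at line 7 remove [iuql,ywbuk] add [oem,kiozr,txk] -> 14 lines: kufr umbmt buh febpr wqt mhh ubnes oem kiozr txk sfvz koing owi fruiq
Hunk 3: at line 12 remove [owi] add [bhk] -> 14 lines: kufr umbmt buh febpr wqt mhh ubnes oem kiozr txk sfvz koing bhk fruiq
Hunk 4: at line 10 remove [sfvz] add [wwl] -> 14 lines: kufr umbmt buh febpr wqt mhh ubnes oem kiozr txk wwl koing bhk fruiq
Hunk 5: at line 3 remove [wqt] add [xfpn,asx] -> 15 lines: kufr umbmt buh febpr xfpn asx mhh ubnes oem kiozr txk wwl koing bhk fruiq
Final line count: 15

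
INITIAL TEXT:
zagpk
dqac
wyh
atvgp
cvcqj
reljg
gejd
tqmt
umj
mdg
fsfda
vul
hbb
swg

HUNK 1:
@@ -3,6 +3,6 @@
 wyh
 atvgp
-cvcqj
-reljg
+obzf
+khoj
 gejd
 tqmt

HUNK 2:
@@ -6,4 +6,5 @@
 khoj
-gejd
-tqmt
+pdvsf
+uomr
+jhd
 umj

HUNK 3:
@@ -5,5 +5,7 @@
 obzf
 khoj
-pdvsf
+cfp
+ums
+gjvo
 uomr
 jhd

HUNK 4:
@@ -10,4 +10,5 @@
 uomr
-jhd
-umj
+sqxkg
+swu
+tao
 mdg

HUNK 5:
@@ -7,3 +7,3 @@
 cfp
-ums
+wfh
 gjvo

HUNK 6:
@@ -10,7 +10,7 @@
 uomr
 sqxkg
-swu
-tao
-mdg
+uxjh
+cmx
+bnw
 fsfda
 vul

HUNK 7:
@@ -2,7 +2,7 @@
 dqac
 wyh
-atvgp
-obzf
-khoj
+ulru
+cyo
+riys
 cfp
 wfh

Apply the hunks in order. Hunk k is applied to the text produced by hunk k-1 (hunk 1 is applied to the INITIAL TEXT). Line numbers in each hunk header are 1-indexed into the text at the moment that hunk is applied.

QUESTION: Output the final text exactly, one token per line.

Answer: zagpk
dqac
wyh
ulru
cyo
riys
cfp
wfh
gjvo
uomr
sqxkg
uxjh
cmx
bnw
fsfda
vul
hbb
swg

Derivation:
Hunk 1: at line 3 remove [cvcqj,reljg] add [obzf,khoj] -> 14 lines: zagpk dqac wyh atvgp obzf khoj gejd tqmt umj mdg fsfda vul hbb swg
Hunk 2: at line 6 remove [gejd,tqmt] add [pdvsf,uomr,jhd] -> 15 lines: zagpk dqac wyh atvgp obzf khoj pdvsf uomr jhd umj mdg fsfda vul hbb swg
Hunk 3: at line 5 remove [pdvsf] add [cfp,ums,gjvo] -> 17 lines: zagpk dqac wyh atvgp obzf khoj cfp ums gjvo uomr jhd umj mdg fsfda vul hbb swg
Hunk 4: at line 10 remove [jhd,umj] add [sqxkg,swu,tao] -> 18 lines: zagpk dqac wyh atvgp obzf khoj cfp ums gjvo uomr sqxkg swu tao mdg fsfda vul hbb swg
Hunk 5: at line 7 remove [ums] add [wfh] -> 18 lines: zagpk dqac wyh atvgp obzf khoj cfp wfh gjvo uomr sqxkg swu tao mdg fsfda vul hbb swg
Hunk 6: at line 10 remove [swu,tao,mdg] add [uxjh,cmx,bnw] -> 18 lines: zagpk dqac wyh atvgp obzf khoj cfp wfh gjvo uomr sqxkg uxjh cmx bnw fsfda vul hbb swg
Hunk 7: at line 2 remove [atvgp,obzf,khoj] add [ulru,cyo,riys] -> 18 lines: zagpk dqac wyh ulru cyo riys cfp wfh gjvo uomr sqxkg uxjh cmx bnw fsfda vul hbb swg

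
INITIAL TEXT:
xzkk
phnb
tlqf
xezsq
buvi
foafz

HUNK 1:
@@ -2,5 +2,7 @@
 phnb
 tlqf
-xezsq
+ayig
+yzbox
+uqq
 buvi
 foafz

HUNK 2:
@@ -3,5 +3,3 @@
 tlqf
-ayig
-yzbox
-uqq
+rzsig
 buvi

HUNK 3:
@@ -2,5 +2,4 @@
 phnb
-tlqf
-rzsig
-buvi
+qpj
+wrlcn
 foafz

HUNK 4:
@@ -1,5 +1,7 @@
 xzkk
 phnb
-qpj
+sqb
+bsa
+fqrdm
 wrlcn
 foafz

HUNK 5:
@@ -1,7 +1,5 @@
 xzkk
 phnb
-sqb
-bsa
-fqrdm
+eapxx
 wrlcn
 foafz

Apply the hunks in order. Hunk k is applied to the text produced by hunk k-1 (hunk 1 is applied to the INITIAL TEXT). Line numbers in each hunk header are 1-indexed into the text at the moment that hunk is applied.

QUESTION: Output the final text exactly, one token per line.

Answer: xzkk
phnb
eapxx
wrlcn
foafz

Derivation:
Hunk 1: at line 2 remove [xezsq] add [ayig,yzbox,uqq] -> 8 lines: xzkk phnb tlqf ayig yzbox uqq buvi foafz
Hunk 2: at line 3 remove [ayig,yzbox,uqq] add [rzsig] -> 6 lines: xzkk phnb tlqf rzsig buvi foafz
Hunk 3: at line 2 remove [tlqf,rzsig,buvi] add [qpj,wrlcn] -> 5 lines: xzkk phnb qpj wrlcn foafz
Hunk 4: at line 1 remove [qpj] add [sqb,bsa,fqrdm] -> 7 lines: xzkk phnb sqb bsa fqrdm wrlcn foafz
Hunk 5: at line 1 remove [sqb,bsa,fqrdm] add [eapxx] -> 5 lines: xzkk phnb eapxx wrlcn foafz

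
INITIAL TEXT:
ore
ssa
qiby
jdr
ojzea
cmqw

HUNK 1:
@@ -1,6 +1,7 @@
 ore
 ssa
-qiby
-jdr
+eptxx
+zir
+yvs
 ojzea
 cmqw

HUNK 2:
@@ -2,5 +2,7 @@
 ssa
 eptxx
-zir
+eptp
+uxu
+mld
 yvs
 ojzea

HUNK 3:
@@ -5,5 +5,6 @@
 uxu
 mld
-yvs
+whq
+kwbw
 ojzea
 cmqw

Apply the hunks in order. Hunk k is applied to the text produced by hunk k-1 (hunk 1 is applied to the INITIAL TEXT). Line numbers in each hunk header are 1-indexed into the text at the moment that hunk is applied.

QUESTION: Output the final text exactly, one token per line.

Answer: ore
ssa
eptxx
eptp
uxu
mld
whq
kwbw
ojzea
cmqw

Derivation:
Hunk 1: at line 1 remove [qiby,jdr] add [eptxx,zir,yvs] -> 7 lines: ore ssa eptxx zir yvs ojzea cmqw
Hunk 2: at line 2 remove [zir] add [eptp,uxu,mld] -> 9 lines: ore ssa eptxx eptp uxu mld yvs ojzea cmqw
Hunk 3: at line 5 remove [yvs] add [whq,kwbw] -> 10 lines: ore ssa eptxx eptp uxu mld whq kwbw ojzea cmqw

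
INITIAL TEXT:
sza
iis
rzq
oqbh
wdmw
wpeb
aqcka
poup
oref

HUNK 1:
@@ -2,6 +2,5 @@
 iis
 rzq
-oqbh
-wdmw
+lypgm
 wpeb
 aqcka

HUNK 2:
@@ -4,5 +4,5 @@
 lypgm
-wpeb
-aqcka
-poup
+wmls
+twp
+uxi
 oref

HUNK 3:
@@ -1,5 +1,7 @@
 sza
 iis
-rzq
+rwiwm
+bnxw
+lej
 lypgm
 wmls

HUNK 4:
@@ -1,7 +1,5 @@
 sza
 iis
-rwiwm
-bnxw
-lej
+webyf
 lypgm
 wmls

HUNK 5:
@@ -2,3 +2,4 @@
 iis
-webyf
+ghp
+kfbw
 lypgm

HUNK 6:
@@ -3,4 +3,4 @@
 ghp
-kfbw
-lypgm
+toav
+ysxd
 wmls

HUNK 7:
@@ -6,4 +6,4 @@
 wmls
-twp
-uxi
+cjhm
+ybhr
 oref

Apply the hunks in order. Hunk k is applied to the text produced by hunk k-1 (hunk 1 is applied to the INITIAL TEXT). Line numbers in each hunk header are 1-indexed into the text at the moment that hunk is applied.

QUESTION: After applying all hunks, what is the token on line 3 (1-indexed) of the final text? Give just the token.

Hunk 1: at line 2 remove [oqbh,wdmw] add [lypgm] -> 8 lines: sza iis rzq lypgm wpeb aqcka poup oref
Hunk 2: at line 4 remove [wpeb,aqcka,poup] add [wmls,twp,uxi] -> 8 lines: sza iis rzq lypgm wmls twp uxi oref
Hunk 3: at line 1 remove [rzq] add [rwiwm,bnxw,lej] -> 10 lines: sza iis rwiwm bnxw lej lypgm wmls twp uxi oref
Hunk 4: at line 1 remove [rwiwm,bnxw,lej] add [webyf] -> 8 lines: sza iis webyf lypgm wmls twp uxi oref
Hunk 5: at line 2 remove [webyf] add [ghp,kfbw] -> 9 lines: sza iis ghp kfbw lypgm wmls twp uxi oref
Hunk 6: at line 3 remove [kfbw,lypgm] add [toav,ysxd] -> 9 lines: sza iis ghp toav ysxd wmls twp uxi oref
Hunk 7: at line 6 remove [twp,uxi] add [cjhm,ybhr] -> 9 lines: sza iis ghp toav ysxd wmls cjhm ybhr oref
Final line 3: ghp

Answer: ghp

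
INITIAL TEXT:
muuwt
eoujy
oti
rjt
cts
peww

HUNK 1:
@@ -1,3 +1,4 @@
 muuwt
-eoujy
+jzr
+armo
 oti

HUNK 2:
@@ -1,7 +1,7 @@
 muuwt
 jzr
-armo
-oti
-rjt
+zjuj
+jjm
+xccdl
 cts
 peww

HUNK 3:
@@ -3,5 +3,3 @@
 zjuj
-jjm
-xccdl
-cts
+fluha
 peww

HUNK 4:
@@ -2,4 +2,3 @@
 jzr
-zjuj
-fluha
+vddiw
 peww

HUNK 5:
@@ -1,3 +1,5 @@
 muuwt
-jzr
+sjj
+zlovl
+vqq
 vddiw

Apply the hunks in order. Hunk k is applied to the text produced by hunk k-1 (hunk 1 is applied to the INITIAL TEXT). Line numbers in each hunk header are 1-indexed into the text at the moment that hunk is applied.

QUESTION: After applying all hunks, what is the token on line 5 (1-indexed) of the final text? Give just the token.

Hunk 1: at line 1 remove [eoujy] add [jzr,armo] -> 7 lines: muuwt jzr armo oti rjt cts peww
Hunk 2: at line 1 remove [armo,oti,rjt] add [zjuj,jjm,xccdl] -> 7 lines: muuwt jzr zjuj jjm xccdl cts peww
Hunk 3: at line 3 remove [jjm,xccdl,cts] add [fluha] -> 5 lines: muuwt jzr zjuj fluha peww
Hunk 4: at line 2 remove [zjuj,fluha] add [vddiw] -> 4 lines: muuwt jzr vddiw peww
Hunk 5: at line 1 remove [jzr] add [sjj,zlovl,vqq] -> 6 lines: muuwt sjj zlovl vqq vddiw peww
Final line 5: vddiw

Answer: vddiw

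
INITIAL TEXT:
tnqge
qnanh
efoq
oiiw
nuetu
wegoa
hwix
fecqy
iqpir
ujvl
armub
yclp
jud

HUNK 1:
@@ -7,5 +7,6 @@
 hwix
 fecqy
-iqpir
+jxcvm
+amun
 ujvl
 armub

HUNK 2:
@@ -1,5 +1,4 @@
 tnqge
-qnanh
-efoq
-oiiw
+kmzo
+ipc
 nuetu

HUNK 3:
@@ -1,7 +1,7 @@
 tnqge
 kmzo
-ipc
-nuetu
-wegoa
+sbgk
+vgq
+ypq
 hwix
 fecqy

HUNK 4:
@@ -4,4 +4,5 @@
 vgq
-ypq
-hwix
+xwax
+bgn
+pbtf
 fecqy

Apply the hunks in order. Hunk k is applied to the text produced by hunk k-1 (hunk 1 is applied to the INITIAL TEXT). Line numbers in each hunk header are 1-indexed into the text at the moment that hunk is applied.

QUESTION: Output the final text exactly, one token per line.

Answer: tnqge
kmzo
sbgk
vgq
xwax
bgn
pbtf
fecqy
jxcvm
amun
ujvl
armub
yclp
jud

Derivation:
Hunk 1: at line 7 remove [iqpir] add [jxcvm,amun] -> 14 lines: tnqge qnanh efoq oiiw nuetu wegoa hwix fecqy jxcvm amun ujvl armub yclp jud
Hunk 2: at line 1 remove [qnanh,efoq,oiiw] add [kmzo,ipc] -> 13 lines: tnqge kmzo ipc nuetu wegoa hwix fecqy jxcvm amun ujvl armub yclp jud
Hunk 3: at line 1 remove [ipc,nuetu,wegoa] add [sbgk,vgq,ypq] -> 13 lines: tnqge kmzo sbgk vgq ypq hwix fecqy jxcvm amun ujvl armub yclp jud
Hunk 4: at line 4 remove [ypq,hwix] add [xwax,bgn,pbtf] -> 14 lines: tnqge kmzo sbgk vgq xwax bgn pbtf fecqy jxcvm amun ujvl armub yclp jud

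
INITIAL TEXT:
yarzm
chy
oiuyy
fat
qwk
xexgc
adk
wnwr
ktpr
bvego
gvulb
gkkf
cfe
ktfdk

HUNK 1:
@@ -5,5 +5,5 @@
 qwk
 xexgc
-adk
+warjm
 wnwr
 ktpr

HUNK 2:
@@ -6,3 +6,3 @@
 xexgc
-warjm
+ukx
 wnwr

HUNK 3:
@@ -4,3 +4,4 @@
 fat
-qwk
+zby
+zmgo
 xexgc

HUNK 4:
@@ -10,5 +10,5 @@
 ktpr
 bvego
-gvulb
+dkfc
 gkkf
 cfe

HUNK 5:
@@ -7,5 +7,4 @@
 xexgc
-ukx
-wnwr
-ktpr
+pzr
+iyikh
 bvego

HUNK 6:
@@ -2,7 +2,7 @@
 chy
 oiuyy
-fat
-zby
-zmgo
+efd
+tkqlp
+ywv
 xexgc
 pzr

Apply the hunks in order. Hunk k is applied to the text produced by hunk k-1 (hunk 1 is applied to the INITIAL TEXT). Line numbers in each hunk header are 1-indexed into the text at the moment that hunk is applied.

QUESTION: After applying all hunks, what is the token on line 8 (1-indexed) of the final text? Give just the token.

Answer: pzr

Derivation:
Hunk 1: at line 5 remove [adk] add [warjm] -> 14 lines: yarzm chy oiuyy fat qwk xexgc warjm wnwr ktpr bvego gvulb gkkf cfe ktfdk
Hunk 2: at line 6 remove [warjm] add [ukx] -> 14 lines: yarzm chy oiuyy fat qwk xexgc ukx wnwr ktpr bvego gvulb gkkf cfe ktfdk
Hunk 3: at line 4 remove [qwk] add [zby,zmgo] -> 15 lines: yarzm chy oiuyy fat zby zmgo xexgc ukx wnwr ktpr bvego gvulb gkkf cfe ktfdk
Hunk 4: at line 10 remove [gvulb] add [dkfc] -> 15 lines: yarzm chy oiuyy fat zby zmgo xexgc ukx wnwr ktpr bvego dkfc gkkf cfe ktfdk
Hunk 5: at line 7 remove [ukx,wnwr,ktpr] add [pzr,iyikh] -> 14 lines: yarzm chy oiuyy fat zby zmgo xexgc pzr iyikh bvego dkfc gkkf cfe ktfdk
Hunk 6: at line 2 remove [fat,zby,zmgo] add [efd,tkqlp,ywv] -> 14 lines: yarzm chy oiuyy efd tkqlp ywv xexgc pzr iyikh bvego dkfc gkkf cfe ktfdk
Final line 8: pzr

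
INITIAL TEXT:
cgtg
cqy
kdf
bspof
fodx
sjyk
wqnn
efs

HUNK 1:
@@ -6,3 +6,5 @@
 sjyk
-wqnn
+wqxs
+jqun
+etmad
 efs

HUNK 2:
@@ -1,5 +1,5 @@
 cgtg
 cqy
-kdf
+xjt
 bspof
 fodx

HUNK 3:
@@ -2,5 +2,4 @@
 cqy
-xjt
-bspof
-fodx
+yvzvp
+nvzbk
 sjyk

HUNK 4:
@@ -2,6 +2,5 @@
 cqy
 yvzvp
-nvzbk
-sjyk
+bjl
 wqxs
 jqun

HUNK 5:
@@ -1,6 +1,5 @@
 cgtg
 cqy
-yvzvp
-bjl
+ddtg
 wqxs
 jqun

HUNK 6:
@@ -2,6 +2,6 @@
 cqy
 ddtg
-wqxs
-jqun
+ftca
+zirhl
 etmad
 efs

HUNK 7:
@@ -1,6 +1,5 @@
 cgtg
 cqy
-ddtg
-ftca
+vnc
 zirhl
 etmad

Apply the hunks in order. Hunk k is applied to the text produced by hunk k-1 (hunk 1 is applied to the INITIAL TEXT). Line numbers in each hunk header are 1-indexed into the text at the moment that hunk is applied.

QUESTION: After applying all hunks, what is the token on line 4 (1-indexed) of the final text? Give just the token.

Hunk 1: at line 6 remove [wqnn] add [wqxs,jqun,etmad] -> 10 lines: cgtg cqy kdf bspof fodx sjyk wqxs jqun etmad efs
Hunk 2: at line 1 remove [kdf] add [xjt] -> 10 lines: cgtg cqy xjt bspof fodx sjyk wqxs jqun etmad efs
Hunk 3: at line 2 remove [xjt,bspof,fodx] add [yvzvp,nvzbk] -> 9 lines: cgtg cqy yvzvp nvzbk sjyk wqxs jqun etmad efs
Hunk 4: at line 2 remove [nvzbk,sjyk] add [bjl] -> 8 lines: cgtg cqy yvzvp bjl wqxs jqun etmad efs
Hunk 5: at line 1 remove [yvzvp,bjl] add [ddtg] -> 7 lines: cgtg cqy ddtg wqxs jqun etmad efs
Hunk 6: at line 2 remove [wqxs,jqun] add [ftca,zirhl] -> 7 lines: cgtg cqy ddtg ftca zirhl etmad efs
Hunk 7: at line 1 remove [ddtg,ftca] add [vnc] -> 6 lines: cgtg cqy vnc zirhl etmad efs
Final line 4: zirhl

Answer: zirhl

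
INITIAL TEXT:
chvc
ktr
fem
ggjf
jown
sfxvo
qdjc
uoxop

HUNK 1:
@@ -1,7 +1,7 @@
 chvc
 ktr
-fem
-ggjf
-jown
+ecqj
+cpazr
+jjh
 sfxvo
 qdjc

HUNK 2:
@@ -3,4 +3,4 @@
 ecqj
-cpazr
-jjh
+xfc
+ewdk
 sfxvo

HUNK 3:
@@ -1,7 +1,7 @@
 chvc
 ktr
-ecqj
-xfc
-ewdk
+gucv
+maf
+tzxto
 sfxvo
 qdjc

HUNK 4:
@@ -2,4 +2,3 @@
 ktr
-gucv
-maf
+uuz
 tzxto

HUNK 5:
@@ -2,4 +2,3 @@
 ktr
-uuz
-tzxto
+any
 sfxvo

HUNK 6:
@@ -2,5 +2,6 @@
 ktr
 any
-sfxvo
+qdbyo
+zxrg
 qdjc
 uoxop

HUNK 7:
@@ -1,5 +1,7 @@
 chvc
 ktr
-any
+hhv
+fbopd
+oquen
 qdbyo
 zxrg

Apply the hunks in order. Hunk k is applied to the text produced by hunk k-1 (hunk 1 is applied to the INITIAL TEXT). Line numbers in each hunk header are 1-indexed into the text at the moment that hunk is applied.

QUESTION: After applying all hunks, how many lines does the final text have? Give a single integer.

Answer: 9

Derivation:
Hunk 1: at line 1 remove [fem,ggjf,jown] add [ecqj,cpazr,jjh] -> 8 lines: chvc ktr ecqj cpazr jjh sfxvo qdjc uoxop
Hunk 2: at line 3 remove [cpazr,jjh] add [xfc,ewdk] -> 8 lines: chvc ktr ecqj xfc ewdk sfxvo qdjc uoxop
Hunk 3: at line 1 remove [ecqj,xfc,ewdk] add [gucv,maf,tzxto] -> 8 lines: chvc ktr gucv maf tzxto sfxvo qdjc uoxop
Hunk 4: at line 2 remove [gucv,maf] add [uuz] -> 7 lines: chvc ktr uuz tzxto sfxvo qdjc uoxop
Hunk 5: at line 2 remove [uuz,tzxto] add [any] -> 6 lines: chvc ktr any sfxvo qdjc uoxop
Hunk 6: at line 2 remove [sfxvo] add [qdbyo,zxrg] -> 7 lines: chvc ktr any qdbyo zxrg qdjc uoxop
Hunk 7: at line 1 remove [any] add [hhv,fbopd,oquen] -> 9 lines: chvc ktr hhv fbopd oquen qdbyo zxrg qdjc uoxop
Final line count: 9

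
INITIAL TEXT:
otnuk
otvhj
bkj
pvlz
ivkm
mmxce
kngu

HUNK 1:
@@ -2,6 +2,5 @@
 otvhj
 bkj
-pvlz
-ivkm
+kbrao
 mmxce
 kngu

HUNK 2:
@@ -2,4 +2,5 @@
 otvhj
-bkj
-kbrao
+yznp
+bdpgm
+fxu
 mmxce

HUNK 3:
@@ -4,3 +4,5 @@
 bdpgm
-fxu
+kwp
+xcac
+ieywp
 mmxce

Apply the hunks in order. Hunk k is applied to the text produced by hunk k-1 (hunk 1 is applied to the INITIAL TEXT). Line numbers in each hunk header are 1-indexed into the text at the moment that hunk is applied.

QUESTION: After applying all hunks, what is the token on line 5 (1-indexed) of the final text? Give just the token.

Answer: kwp

Derivation:
Hunk 1: at line 2 remove [pvlz,ivkm] add [kbrao] -> 6 lines: otnuk otvhj bkj kbrao mmxce kngu
Hunk 2: at line 2 remove [bkj,kbrao] add [yznp,bdpgm,fxu] -> 7 lines: otnuk otvhj yznp bdpgm fxu mmxce kngu
Hunk 3: at line 4 remove [fxu] add [kwp,xcac,ieywp] -> 9 lines: otnuk otvhj yznp bdpgm kwp xcac ieywp mmxce kngu
Final line 5: kwp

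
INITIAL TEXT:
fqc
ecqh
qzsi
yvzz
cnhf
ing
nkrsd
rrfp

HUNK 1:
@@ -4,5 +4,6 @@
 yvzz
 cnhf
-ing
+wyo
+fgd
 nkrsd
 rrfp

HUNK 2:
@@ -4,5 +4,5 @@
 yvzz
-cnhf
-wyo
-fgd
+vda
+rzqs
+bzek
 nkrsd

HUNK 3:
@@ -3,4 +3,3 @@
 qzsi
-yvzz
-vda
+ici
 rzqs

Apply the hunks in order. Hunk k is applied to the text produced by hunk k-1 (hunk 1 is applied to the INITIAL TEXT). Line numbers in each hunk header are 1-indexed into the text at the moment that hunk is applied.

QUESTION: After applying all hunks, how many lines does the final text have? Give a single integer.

Answer: 8

Derivation:
Hunk 1: at line 4 remove [ing] add [wyo,fgd] -> 9 lines: fqc ecqh qzsi yvzz cnhf wyo fgd nkrsd rrfp
Hunk 2: at line 4 remove [cnhf,wyo,fgd] add [vda,rzqs,bzek] -> 9 lines: fqc ecqh qzsi yvzz vda rzqs bzek nkrsd rrfp
Hunk 3: at line 3 remove [yvzz,vda] add [ici] -> 8 lines: fqc ecqh qzsi ici rzqs bzek nkrsd rrfp
Final line count: 8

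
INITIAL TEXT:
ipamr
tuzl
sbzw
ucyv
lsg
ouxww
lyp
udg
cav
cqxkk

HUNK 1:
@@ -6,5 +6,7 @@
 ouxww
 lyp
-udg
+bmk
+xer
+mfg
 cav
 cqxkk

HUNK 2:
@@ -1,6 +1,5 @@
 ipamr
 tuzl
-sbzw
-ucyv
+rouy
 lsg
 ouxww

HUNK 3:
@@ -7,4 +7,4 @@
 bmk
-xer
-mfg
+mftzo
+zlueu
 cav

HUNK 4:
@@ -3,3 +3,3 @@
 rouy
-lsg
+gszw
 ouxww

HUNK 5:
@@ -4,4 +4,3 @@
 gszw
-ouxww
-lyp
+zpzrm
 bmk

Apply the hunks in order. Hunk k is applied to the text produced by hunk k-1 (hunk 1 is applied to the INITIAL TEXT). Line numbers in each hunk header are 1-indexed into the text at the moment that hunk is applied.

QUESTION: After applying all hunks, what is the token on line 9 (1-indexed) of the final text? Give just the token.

Hunk 1: at line 6 remove [udg] add [bmk,xer,mfg] -> 12 lines: ipamr tuzl sbzw ucyv lsg ouxww lyp bmk xer mfg cav cqxkk
Hunk 2: at line 1 remove [sbzw,ucyv] add [rouy] -> 11 lines: ipamr tuzl rouy lsg ouxww lyp bmk xer mfg cav cqxkk
Hunk 3: at line 7 remove [xer,mfg] add [mftzo,zlueu] -> 11 lines: ipamr tuzl rouy lsg ouxww lyp bmk mftzo zlueu cav cqxkk
Hunk 4: at line 3 remove [lsg] add [gszw] -> 11 lines: ipamr tuzl rouy gszw ouxww lyp bmk mftzo zlueu cav cqxkk
Hunk 5: at line 4 remove [ouxww,lyp] add [zpzrm] -> 10 lines: ipamr tuzl rouy gszw zpzrm bmk mftzo zlueu cav cqxkk
Final line 9: cav

Answer: cav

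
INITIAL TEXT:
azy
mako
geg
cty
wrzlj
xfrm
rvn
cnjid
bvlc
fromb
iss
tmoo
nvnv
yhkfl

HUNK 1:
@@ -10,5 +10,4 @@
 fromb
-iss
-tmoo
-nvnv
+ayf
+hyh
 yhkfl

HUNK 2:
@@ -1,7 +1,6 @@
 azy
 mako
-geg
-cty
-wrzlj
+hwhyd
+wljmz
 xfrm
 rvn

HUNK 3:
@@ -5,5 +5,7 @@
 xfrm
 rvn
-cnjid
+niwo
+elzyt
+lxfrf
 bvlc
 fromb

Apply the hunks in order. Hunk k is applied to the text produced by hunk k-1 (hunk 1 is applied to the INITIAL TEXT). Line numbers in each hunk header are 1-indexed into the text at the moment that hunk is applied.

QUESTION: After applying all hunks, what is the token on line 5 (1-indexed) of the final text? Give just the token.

Answer: xfrm

Derivation:
Hunk 1: at line 10 remove [iss,tmoo,nvnv] add [ayf,hyh] -> 13 lines: azy mako geg cty wrzlj xfrm rvn cnjid bvlc fromb ayf hyh yhkfl
Hunk 2: at line 1 remove [geg,cty,wrzlj] add [hwhyd,wljmz] -> 12 lines: azy mako hwhyd wljmz xfrm rvn cnjid bvlc fromb ayf hyh yhkfl
Hunk 3: at line 5 remove [cnjid] add [niwo,elzyt,lxfrf] -> 14 lines: azy mako hwhyd wljmz xfrm rvn niwo elzyt lxfrf bvlc fromb ayf hyh yhkfl
Final line 5: xfrm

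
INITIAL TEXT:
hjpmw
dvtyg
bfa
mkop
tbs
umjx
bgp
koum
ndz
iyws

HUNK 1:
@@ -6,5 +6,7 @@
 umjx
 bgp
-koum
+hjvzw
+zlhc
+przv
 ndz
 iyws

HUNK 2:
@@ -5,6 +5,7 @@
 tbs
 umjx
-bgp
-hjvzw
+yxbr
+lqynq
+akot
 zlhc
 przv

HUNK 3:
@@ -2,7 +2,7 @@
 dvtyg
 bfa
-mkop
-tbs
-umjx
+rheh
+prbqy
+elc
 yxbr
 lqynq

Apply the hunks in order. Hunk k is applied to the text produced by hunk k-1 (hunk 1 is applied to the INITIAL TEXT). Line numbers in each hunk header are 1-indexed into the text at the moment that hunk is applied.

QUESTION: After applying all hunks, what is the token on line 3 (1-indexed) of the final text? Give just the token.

Hunk 1: at line 6 remove [koum] add [hjvzw,zlhc,przv] -> 12 lines: hjpmw dvtyg bfa mkop tbs umjx bgp hjvzw zlhc przv ndz iyws
Hunk 2: at line 5 remove [bgp,hjvzw] add [yxbr,lqynq,akot] -> 13 lines: hjpmw dvtyg bfa mkop tbs umjx yxbr lqynq akot zlhc przv ndz iyws
Hunk 3: at line 2 remove [mkop,tbs,umjx] add [rheh,prbqy,elc] -> 13 lines: hjpmw dvtyg bfa rheh prbqy elc yxbr lqynq akot zlhc przv ndz iyws
Final line 3: bfa

Answer: bfa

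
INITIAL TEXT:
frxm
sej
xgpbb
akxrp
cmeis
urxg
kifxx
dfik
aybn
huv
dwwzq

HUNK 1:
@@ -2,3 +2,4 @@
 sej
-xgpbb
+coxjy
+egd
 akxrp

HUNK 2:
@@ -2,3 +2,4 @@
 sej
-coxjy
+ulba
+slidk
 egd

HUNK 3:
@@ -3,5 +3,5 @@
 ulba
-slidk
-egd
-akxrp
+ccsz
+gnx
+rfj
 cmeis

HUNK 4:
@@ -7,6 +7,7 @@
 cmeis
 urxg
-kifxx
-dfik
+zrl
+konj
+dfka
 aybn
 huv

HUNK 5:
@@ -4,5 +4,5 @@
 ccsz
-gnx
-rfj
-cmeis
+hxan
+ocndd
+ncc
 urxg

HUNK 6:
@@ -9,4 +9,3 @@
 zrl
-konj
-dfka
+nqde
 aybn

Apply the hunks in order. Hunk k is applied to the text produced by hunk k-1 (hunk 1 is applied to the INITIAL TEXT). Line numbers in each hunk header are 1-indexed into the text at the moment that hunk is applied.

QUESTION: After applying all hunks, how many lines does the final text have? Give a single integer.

Answer: 13

Derivation:
Hunk 1: at line 2 remove [xgpbb] add [coxjy,egd] -> 12 lines: frxm sej coxjy egd akxrp cmeis urxg kifxx dfik aybn huv dwwzq
Hunk 2: at line 2 remove [coxjy] add [ulba,slidk] -> 13 lines: frxm sej ulba slidk egd akxrp cmeis urxg kifxx dfik aybn huv dwwzq
Hunk 3: at line 3 remove [slidk,egd,akxrp] add [ccsz,gnx,rfj] -> 13 lines: frxm sej ulba ccsz gnx rfj cmeis urxg kifxx dfik aybn huv dwwzq
Hunk 4: at line 7 remove [kifxx,dfik] add [zrl,konj,dfka] -> 14 lines: frxm sej ulba ccsz gnx rfj cmeis urxg zrl konj dfka aybn huv dwwzq
Hunk 5: at line 4 remove [gnx,rfj,cmeis] add [hxan,ocndd,ncc] -> 14 lines: frxm sej ulba ccsz hxan ocndd ncc urxg zrl konj dfka aybn huv dwwzq
Hunk 6: at line 9 remove [konj,dfka] add [nqde] -> 13 lines: frxm sej ulba ccsz hxan ocndd ncc urxg zrl nqde aybn huv dwwzq
Final line count: 13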